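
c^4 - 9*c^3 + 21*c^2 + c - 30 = (c - 5)*(c - 3)*(c - 2)*(c + 1)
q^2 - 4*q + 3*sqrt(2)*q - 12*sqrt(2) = (q - 4)*(q + 3*sqrt(2))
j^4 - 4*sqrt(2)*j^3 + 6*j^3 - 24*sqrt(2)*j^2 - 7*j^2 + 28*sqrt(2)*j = j*(j - 1)*(j + 7)*(j - 4*sqrt(2))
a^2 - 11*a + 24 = (a - 8)*(a - 3)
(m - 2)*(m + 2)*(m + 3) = m^3 + 3*m^2 - 4*m - 12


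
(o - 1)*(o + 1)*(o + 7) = o^3 + 7*o^2 - o - 7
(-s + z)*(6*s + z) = -6*s^2 + 5*s*z + z^2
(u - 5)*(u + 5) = u^2 - 25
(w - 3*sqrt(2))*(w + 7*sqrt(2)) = w^2 + 4*sqrt(2)*w - 42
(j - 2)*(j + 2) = j^2 - 4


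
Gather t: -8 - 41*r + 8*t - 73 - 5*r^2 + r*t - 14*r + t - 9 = -5*r^2 - 55*r + t*(r + 9) - 90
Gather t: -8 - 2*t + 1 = -2*t - 7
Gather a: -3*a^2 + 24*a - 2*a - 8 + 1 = -3*a^2 + 22*a - 7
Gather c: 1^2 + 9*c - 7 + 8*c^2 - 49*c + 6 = 8*c^2 - 40*c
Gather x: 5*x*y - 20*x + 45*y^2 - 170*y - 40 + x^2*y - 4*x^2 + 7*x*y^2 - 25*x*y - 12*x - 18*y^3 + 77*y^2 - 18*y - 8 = x^2*(y - 4) + x*(7*y^2 - 20*y - 32) - 18*y^3 + 122*y^2 - 188*y - 48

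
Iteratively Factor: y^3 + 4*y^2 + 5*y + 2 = (y + 2)*(y^2 + 2*y + 1) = (y + 1)*(y + 2)*(y + 1)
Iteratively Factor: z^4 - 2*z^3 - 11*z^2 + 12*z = (z - 1)*(z^3 - z^2 - 12*z) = (z - 4)*(z - 1)*(z^2 + 3*z) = z*(z - 4)*(z - 1)*(z + 3)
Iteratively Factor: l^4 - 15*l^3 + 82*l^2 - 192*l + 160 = (l - 4)*(l^3 - 11*l^2 + 38*l - 40) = (l - 4)*(l - 2)*(l^2 - 9*l + 20) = (l - 4)^2*(l - 2)*(l - 5)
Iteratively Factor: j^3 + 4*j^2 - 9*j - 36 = (j + 3)*(j^2 + j - 12) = (j + 3)*(j + 4)*(j - 3)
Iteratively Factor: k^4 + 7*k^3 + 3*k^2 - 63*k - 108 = (k + 3)*(k^3 + 4*k^2 - 9*k - 36) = (k + 3)^2*(k^2 + k - 12) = (k + 3)^2*(k + 4)*(k - 3)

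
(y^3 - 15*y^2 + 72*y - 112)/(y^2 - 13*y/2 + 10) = 2*(y^2 - 11*y + 28)/(2*y - 5)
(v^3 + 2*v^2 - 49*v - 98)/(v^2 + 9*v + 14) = v - 7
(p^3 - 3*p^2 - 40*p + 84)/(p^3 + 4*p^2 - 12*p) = (p - 7)/p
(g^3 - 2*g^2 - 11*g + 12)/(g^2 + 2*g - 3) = g - 4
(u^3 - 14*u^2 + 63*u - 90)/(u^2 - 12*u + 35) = (u^2 - 9*u + 18)/(u - 7)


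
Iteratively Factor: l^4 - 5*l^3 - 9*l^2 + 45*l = (l - 3)*(l^3 - 2*l^2 - 15*l) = (l - 5)*(l - 3)*(l^2 + 3*l) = l*(l - 5)*(l - 3)*(l + 3)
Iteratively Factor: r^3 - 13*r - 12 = (r + 1)*(r^2 - r - 12) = (r - 4)*(r + 1)*(r + 3)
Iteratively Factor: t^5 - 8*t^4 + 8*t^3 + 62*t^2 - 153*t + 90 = (t - 2)*(t^4 - 6*t^3 - 4*t^2 + 54*t - 45) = (t - 5)*(t - 2)*(t^3 - t^2 - 9*t + 9) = (t - 5)*(t - 2)*(t + 3)*(t^2 - 4*t + 3) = (t - 5)*(t - 2)*(t - 1)*(t + 3)*(t - 3)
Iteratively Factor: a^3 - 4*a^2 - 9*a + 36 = (a - 3)*(a^2 - a - 12) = (a - 4)*(a - 3)*(a + 3)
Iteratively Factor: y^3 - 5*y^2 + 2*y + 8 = (y + 1)*(y^2 - 6*y + 8) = (y - 2)*(y + 1)*(y - 4)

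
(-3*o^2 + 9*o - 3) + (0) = -3*o^2 + 9*o - 3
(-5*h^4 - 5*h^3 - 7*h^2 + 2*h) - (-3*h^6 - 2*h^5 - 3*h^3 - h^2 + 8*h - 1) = 3*h^6 + 2*h^5 - 5*h^4 - 2*h^3 - 6*h^2 - 6*h + 1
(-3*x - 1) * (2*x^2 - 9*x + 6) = -6*x^3 + 25*x^2 - 9*x - 6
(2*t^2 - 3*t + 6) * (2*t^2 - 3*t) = 4*t^4 - 12*t^3 + 21*t^2 - 18*t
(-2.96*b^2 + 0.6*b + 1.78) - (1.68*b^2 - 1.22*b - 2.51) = -4.64*b^2 + 1.82*b + 4.29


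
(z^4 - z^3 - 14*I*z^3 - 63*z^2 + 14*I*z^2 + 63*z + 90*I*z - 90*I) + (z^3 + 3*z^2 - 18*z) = z^4 - 14*I*z^3 - 60*z^2 + 14*I*z^2 + 45*z + 90*I*z - 90*I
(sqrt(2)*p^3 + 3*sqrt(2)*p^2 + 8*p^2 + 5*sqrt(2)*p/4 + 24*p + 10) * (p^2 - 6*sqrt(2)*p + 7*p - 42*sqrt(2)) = sqrt(2)*p^5 - 4*p^4 + 10*sqrt(2)*p^4 - 40*p^3 - 103*sqrt(2)*p^3/4 - 1885*sqrt(2)*p^2/4 - 89*p^2 - 1068*sqrt(2)*p - 35*p - 420*sqrt(2)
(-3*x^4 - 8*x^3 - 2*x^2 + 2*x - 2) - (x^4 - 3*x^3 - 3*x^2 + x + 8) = -4*x^4 - 5*x^3 + x^2 + x - 10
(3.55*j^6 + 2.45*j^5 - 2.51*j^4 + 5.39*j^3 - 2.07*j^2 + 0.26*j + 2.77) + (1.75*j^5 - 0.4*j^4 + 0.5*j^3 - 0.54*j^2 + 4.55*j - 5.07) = 3.55*j^6 + 4.2*j^5 - 2.91*j^4 + 5.89*j^3 - 2.61*j^2 + 4.81*j - 2.3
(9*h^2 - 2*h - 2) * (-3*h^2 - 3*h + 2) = -27*h^4 - 21*h^3 + 30*h^2 + 2*h - 4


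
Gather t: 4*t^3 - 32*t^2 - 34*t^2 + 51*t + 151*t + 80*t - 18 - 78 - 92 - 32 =4*t^3 - 66*t^2 + 282*t - 220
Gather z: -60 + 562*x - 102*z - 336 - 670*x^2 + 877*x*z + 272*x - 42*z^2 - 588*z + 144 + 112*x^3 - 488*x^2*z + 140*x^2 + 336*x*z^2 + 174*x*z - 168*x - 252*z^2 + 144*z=112*x^3 - 530*x^2 + 666*x + z^2*(336*x - 294) + z*(-488*x^2 + 1051*x - 546) - 252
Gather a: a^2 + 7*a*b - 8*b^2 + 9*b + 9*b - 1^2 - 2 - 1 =a^2 + 7*a*b - 8*b^2 + 18*b - 4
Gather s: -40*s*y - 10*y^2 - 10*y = -40*s*y - 10*y^2 - 10*y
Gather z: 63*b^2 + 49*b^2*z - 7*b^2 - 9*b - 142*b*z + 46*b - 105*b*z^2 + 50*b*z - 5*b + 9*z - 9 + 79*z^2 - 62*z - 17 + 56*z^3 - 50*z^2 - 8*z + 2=56*b^2 + 32*b + 56*z^3 + z^2*(29 - 105*b) + z*(49*b^2 - 92*b - 61) - 24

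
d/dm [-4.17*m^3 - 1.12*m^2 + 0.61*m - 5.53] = -12.51*m^2 - 2.24*m + 0.61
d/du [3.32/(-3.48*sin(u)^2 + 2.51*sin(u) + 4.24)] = (23.1072*sin(u) - 8.3332)*cos(u)/(-3.48*sin(u)^2 + 2.51*sin(u) + 4.24)^2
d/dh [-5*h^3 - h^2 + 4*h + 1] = -15*h^2 - 2*h + 4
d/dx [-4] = 0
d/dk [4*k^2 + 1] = 8*k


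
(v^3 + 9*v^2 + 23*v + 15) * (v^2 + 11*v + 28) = v^5 + 20*v^4 + 150*v^3 + 520*v^2 + 809*v + 420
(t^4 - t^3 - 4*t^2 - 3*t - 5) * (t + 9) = t^5 + 8*t^4 - 13*t^3 - 39*t^2 - 32*t - 45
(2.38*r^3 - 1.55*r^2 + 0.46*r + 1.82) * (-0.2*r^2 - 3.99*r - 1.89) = -0.476*r^5 - 9.1862*r^4 + 1.5943*r^3 + 0.7301*r^2 - 8.1312*r - 3.4398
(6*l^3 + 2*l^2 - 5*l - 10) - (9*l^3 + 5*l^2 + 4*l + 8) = -3*l^3 - 3*l^2 - 9*l - 18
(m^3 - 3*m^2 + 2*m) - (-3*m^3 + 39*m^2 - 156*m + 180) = 4*m^3 - 42*m^2 + 158*m - 180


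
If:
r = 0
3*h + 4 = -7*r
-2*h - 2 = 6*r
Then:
No Solution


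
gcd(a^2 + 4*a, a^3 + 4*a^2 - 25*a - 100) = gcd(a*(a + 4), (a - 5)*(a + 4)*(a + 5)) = a + 4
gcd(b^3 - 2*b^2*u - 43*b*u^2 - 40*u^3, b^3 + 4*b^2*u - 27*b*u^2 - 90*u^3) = 1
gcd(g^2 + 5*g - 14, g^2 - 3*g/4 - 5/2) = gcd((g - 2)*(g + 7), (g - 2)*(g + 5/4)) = g - 2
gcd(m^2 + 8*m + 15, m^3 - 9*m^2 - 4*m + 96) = m + 3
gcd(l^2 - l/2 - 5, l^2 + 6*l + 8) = l + 2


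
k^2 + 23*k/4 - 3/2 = (k - 1/4)*(k + 6)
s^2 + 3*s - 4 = (s - 1)*(s + 4)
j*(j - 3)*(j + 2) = j^3 - j^2 - 6*j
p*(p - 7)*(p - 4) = p^3 - 11*p^2 + 28*p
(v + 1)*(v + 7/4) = v^2 + 11*v/4 + 7/4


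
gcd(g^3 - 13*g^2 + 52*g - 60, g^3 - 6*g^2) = g - 6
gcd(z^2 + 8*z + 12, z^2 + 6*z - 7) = 1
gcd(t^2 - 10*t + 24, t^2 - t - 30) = t - 6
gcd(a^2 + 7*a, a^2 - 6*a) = a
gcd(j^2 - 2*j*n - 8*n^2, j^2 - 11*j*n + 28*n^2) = j - 4*n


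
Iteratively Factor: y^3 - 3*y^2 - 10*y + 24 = (y - 2)*(y^2 - y - 12) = (y - 2)*(y + 3)*(y - 4)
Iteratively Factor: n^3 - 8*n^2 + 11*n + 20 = (n - 4)*(n^2 - 4*n - 5) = (n - 4)*(n + 1)*(n - 5)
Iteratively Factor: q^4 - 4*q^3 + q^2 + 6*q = (q - 3)*(q^3 - q^2 - 2*q) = (q - 3)*(q + 1)*(q^2 - 2*q) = q*(q - 3)*(q + 1)*(q - 2)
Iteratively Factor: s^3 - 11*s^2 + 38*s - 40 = (s - 4)*(s^2 - 7*s + 10) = (s - 5)*(s - 4)*(s - 2)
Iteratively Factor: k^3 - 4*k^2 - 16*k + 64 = (k - 4)*(k^2 - 16) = (k - 4)^2*(k + 4)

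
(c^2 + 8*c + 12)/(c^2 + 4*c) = (c^2 + 8*c + 12)/(c*(c + 4))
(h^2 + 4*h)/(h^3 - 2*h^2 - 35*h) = (h + 4)/(h^2 - 2*h - 35)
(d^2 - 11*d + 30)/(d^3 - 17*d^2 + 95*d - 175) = (d - 6)/(d^2 - 12*d + 35)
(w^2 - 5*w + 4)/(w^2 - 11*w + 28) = (w - 1)/(w - 7)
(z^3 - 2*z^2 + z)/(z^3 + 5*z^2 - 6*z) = (z - 1)/(z + 6)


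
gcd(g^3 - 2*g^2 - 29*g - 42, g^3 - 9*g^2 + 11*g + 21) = g - 7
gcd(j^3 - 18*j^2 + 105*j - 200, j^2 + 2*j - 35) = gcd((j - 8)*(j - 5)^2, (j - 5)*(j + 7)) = j - 5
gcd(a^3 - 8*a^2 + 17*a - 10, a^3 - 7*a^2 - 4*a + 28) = a - 2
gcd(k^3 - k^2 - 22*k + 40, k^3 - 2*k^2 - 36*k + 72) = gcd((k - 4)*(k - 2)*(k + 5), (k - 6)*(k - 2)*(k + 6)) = k - 2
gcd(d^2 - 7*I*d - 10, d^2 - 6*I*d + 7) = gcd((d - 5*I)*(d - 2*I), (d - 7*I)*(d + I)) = 1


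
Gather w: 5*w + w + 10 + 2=6*w + 12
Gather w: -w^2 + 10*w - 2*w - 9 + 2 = -w^2 + 8*w - 7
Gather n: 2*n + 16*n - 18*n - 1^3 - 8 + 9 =0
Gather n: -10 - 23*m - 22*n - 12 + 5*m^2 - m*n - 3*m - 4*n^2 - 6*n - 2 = 5*m^2 - 26*m - 4*n^2 + n*(-m - 28) - 24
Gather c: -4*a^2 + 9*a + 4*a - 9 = -4*a^2 + 13*a - 9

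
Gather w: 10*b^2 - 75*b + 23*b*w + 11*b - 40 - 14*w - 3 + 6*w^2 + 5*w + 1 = 10*b^2 - 64*b + 6*w^2 + w*(23*b - 9) - 42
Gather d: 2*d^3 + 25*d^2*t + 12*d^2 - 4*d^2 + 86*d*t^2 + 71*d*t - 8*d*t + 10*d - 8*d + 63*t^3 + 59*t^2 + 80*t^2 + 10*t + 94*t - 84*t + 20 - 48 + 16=2*d^3 + d^2*(25*t + 8) + d*(86*t^2 + 63*t + 2) + 63*t^3 + 139*t^2 + 20*t - 12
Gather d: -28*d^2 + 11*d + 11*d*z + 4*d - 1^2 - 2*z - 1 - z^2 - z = -28*d^2 + d*(11*z + 15) - z^2 - 3*z - 2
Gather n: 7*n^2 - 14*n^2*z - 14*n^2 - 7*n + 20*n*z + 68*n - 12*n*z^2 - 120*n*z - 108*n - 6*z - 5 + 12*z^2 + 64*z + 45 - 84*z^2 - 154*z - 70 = n^2*(-14*z - 7) + n*(-12*z^2 - 100*z - 47) - 72*z^2 - 96*z - 30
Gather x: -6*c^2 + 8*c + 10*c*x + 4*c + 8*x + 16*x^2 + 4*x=-6*c^2 + 12*c + 16*x^2 + x*(10*c + 12)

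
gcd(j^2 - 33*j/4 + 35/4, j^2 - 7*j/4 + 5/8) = j - 5/4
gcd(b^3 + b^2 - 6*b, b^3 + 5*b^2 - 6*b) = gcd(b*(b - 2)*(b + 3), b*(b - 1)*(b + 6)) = b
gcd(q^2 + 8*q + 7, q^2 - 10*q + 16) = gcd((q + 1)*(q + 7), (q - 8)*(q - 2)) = 1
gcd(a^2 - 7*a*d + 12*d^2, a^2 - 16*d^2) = a - 4*d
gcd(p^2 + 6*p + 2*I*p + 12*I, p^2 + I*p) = 1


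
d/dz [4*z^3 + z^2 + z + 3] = 12*z^2 + 2*z + 1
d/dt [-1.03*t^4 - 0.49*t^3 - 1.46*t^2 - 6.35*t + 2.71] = -4.12*t^3 - 1.47*t^2 - 2.92*t - 6.35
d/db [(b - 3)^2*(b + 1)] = (b - 3)*(3*b - 1)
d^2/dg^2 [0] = 0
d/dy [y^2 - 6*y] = 2*y - 6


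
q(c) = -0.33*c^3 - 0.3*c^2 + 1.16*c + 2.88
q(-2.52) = 3.33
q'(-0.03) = 1.18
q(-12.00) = 516.00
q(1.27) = 3.19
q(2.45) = -0.93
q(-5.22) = 35.59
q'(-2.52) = -3.61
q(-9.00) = 208.71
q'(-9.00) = -73.63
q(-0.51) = 2.25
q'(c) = -0.99*c^2 - 0.6*c + 1.16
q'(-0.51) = 1.21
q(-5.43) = 40.57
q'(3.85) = -15.82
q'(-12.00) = -134.20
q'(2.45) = -6.25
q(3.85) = -15.93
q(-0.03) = 2.84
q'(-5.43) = -24.77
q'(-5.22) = -22.68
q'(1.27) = -1.20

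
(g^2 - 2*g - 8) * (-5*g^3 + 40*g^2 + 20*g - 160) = -5*g^5 + 50*g^4 - 20*g^3 - 520*g^2 + 160*g + 1280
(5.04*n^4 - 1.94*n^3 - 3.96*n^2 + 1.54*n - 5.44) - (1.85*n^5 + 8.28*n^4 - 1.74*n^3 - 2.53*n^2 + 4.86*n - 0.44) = -1.85*n^5 - 3.24*n^4 - 0.2*n^3 - 1.43*n^2 - 3.32*n - 5.0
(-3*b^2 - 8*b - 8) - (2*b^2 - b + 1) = -5*b^2 - 7*b - 9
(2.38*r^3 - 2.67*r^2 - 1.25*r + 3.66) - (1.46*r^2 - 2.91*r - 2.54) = 2.38*r^3 - 4.13*r^2 + 1.66*r + 6.2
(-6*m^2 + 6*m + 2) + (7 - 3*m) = -6*m^2 + 3*m + 9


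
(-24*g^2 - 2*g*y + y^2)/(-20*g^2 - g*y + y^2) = (-6*g + y)/(-5*g + y)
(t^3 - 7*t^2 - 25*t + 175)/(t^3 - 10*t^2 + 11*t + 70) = (t + 5)/(t + 2)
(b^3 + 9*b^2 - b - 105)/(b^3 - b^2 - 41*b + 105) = (b + 5)/(b - 5)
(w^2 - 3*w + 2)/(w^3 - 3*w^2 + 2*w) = 1/w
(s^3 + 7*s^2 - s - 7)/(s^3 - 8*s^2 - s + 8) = (s + 7)/(s - 8)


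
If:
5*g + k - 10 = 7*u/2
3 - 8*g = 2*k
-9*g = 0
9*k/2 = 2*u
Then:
No Solution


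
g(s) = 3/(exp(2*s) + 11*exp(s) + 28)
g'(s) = 3*(-2*exp(2*s) - 11*exp(s))/(exp(2*s) + 11*exp(s) + 28)^2 = (-6*exp(s) - 33)*exp(s)/(exp(2*s) + 11*exp(s) + 28)^2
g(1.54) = 0.03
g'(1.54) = -0.03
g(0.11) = 0.07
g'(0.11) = -0.03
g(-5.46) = 0.11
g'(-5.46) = -0.00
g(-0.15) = 0.08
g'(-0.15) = -0.02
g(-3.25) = 0.11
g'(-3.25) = -0.00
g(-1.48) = 0.10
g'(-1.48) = -0.01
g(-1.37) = 0.10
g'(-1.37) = -0.01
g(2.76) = 0.01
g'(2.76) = -0.01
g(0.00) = 0.08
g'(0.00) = -0.02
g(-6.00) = 0.11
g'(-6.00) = 0.00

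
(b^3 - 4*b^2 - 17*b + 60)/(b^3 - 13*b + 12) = (b - 5)/(b - 1)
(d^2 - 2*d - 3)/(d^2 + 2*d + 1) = (d - 3)/(d + 1)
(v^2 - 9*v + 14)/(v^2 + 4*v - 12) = (v - 7)/(v + 6)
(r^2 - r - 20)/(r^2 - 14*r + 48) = (r^2 - r - 20)/(r^2 - 14*r + 48)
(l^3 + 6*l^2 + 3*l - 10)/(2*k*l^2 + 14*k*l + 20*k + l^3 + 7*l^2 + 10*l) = (l - 1)/(2*k + l)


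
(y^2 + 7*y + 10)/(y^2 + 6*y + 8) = (y + 5)/(y + 4)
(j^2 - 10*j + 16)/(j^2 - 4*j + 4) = (j - 8)/(j - 2)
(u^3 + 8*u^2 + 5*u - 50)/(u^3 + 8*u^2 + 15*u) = (u^2 + 3*u - 10)/(u*(u + 3))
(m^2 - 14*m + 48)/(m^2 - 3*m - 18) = (m - 8)/(m + 3)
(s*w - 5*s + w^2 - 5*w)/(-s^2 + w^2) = (5 - w)/(s - w)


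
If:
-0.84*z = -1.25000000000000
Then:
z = 1.49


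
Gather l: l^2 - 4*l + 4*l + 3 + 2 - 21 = l^2 - 16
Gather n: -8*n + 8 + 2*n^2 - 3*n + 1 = 2*n^2 - 11*n + 9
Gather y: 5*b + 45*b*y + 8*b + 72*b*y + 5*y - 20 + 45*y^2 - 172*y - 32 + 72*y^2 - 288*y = 13*b + 117*y^2 + y*(117*b - 455) - 52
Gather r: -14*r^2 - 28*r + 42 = -14*r^2 - 28*r + 42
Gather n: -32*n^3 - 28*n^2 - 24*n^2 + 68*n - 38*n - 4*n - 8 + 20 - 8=-32*n^3 - 52*n^2 + 26*n + 4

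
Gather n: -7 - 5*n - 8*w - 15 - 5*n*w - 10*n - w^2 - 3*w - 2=n*(-5*w - 15) - w^2 - 11*w - 24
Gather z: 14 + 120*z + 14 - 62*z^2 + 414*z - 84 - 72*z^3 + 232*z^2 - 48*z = -72*z^3 + 170*z^2 + 486*z - 56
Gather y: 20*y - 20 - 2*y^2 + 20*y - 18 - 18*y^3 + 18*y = -18*y^3 - 2*y^2 + 58*y - 38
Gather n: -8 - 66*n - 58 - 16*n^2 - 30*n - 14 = -16*n^2 - 96*n - 80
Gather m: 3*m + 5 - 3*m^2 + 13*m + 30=-3*m^2 + 16*m + 35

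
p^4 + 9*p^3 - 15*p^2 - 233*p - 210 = (p - 5)*(p + 1)*(p + 6)*(p + 7)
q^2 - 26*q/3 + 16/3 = (q - 8)*(q - 2/3)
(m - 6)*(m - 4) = m^2 - 10*m + 24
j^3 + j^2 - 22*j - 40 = (j - 5)*(j + 2)*(j + 4)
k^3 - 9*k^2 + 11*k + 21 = (k - 7)*(k - 3)*(k + 1)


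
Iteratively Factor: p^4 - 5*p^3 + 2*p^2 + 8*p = (p)*(p^3 - 5*p^2 + 2*p + 8) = p*(p - 2)*(p^2 - 3*p - 4) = p*(p - 4)*(p - 2)*(p + 1)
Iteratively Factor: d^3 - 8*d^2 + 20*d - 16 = (d - 2)*(d^2 - 6*d + 8) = (d - 2)^2*(d - 4)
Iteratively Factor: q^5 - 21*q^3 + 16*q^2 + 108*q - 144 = (q + 4)*(q^4 - 4*q^3 - 5*q^2 + 36*q - 36) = (q - 2)*(q + 4)*(q^3 - 2*q^2 - 9*q + 18) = (q - 2)^2*(q + 4)*(q^2 - 9) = (q - 2)^2*(q + 3)*(q + 4)*(q - 3)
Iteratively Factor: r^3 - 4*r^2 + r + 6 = (r - 3)*(r^2 - r - 2) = (r - 3)*(r - 2)*(r + 1)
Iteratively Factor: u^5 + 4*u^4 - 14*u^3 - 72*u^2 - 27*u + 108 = (u - 4)*(u^4 + 8*u^3 + 18*u^2 - 27) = (u - 4)*(u + 3)*(u^3 + 5*u^2 + 3*u - 9) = (u - 4)*(u + 3)^2*(u^2 + 2*u - 3) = (u - 4)*(u + 3)^3*(u - 1)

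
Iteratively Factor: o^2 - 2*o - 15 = (o - 5)*(o + 3)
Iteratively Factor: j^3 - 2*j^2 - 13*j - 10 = (j + 1)*(j^2 - 3*j - 10) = (j + 1)*(j + 2)*(j - 5)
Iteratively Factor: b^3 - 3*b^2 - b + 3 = (b - 3)*(b^2 - 1) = (b - 3)*(b - 1)*(b + 1)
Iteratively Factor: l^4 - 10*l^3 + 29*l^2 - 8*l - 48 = (l - 4)*(l^3 - 6*l^2 + 5*l + 12) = (l - 4)*(l + 1)*(l^2 - 7*l + 12) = (l - 4)*(l - 3)*(l + 1)*(l - 4)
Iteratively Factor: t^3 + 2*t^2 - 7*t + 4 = (t - 1)*(t^2 + 3*t - 4) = (t - 1)*(t + 4)*(t - 1)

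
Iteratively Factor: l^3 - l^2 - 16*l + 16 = (l + 4)*(l^2 - 5*l + 4) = (l - 1)*(l + 4)*(l - 4)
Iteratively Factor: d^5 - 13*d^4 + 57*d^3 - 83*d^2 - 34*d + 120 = (d - 5)*(d^4 - 8*d^3 + 17*d^2 + 2*d - 24) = (d - 5)*(d + 1)*(d^3 - 9*d^2 + 26*d - 24) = (d - 5)*(d - 2)*(d + 1)*(d^2 - 7*d + 12) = (d - 5)*(d - 3)*(d - 2)*(d + 1)*(d - 4)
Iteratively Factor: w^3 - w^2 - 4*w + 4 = (w - 1)*(w^2 - 4) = (w - 2)*(w - 1)*(w + 2)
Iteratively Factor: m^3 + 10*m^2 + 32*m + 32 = (m + 2)*(m^2 + 8*m + 16) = (m + 2)*(m + 4)*(m + 4)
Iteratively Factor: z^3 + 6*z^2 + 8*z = (z + 4)*(z^2 + 2*z) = (z + 2)*(z + 4)*(z)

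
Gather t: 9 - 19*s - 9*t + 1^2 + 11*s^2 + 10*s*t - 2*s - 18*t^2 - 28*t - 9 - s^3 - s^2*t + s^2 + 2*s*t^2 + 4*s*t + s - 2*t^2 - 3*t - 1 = -s^3 + 12*s^2 - 20*s + t^2*(2*s - 20) + t*(-s^2 + 14*s - 40)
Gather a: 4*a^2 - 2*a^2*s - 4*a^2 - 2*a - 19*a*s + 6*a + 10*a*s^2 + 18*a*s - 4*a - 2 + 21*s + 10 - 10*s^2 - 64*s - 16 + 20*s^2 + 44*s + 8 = -2*a^2*s + a*(10*s^2 - s) + 10*s^2 + s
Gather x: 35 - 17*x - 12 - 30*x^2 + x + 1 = -30*x^2 - 16*x + 24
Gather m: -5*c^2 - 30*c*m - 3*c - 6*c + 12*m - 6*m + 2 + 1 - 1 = -5*c^2 - 9*c + m*(6 - 30*c) + 2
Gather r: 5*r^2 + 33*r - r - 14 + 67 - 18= 5*r^2 + 32*r + 35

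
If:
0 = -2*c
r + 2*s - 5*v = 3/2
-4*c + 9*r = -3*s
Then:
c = 0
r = -v - 3/10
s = 3*v + 9/10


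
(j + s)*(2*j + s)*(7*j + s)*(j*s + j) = 14*j^4*s + 14*j^4 + 23*j^3*s^2 + 23*j^3*s + 10*j^2*s^3 + 10*j^2*s^2 + j*s^4 + j*s^3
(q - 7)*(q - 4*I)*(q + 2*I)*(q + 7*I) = q^4 - 7*q^3 + 5*I*q^3 + 22*q^2 - 35*I*q^2 - 154*q + 56*I*q - 392*I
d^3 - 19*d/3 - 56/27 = (d - 8/3)*(d + 1/3)*(d + 7/3)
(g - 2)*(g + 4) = g^2 + 2*g - 8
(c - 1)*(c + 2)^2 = c^3 + 3*c^2 - 4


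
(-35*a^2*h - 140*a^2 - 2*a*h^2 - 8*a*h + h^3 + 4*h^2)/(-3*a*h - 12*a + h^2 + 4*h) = (35*a^2 + 2*a*h - h^2)/(3*a - h)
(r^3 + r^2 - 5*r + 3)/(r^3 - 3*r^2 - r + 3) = (r^2 + 2*r - 3)/(r^2 - 2*r - 3)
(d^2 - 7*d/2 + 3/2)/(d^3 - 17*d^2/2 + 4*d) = (d - 3)/(d*(d - 8))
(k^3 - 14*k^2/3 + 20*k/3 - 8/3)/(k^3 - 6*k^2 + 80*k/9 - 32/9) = 3*(k^2 - 4*k + 4)/(3*k^2 - 16*k + 16)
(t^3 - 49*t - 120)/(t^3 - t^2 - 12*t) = (t^2 - 3*t - 40)/(t*(t - 4))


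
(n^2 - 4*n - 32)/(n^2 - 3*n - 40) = (n + 4)/(n + 5)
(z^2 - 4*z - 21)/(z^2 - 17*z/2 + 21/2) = 2*(z + 3)/(2*z - 3)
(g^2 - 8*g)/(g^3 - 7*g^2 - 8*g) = 1/(g + 1)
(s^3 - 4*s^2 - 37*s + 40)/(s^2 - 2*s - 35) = (s^2 - 9*s + 8)/(s - 7)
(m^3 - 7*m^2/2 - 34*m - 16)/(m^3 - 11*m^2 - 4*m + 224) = (m + 1/2)/(m - 7)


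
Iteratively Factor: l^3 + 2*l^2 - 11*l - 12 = (l + 4)*(l^2 - 2*l - 3) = (l - 3)*(l + 4)*(l + 1)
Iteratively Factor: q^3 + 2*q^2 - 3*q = (q)*(q^2 + 2*q - 3) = q*(q - 1)*(q + 3)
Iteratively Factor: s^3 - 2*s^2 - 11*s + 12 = (s - 4)*(s^2 + 2*s - 3) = (s - 4)*(s - 1)*(s + 3)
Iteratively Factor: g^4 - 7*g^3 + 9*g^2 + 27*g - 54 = (g - 3)*(g^3 - 4*g^2 - 3*g + 18) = (g - 3)^2*(g^2 - g - 6) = (g - 3)^2*(g + 2)*(g - 3)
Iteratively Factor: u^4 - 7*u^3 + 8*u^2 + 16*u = (u - 4)*(u^3 - 3*u^2 - 4*u) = u*(u - 4)*(u^2 - 3*u - 4) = u*(u - 4)^2*(u + 1)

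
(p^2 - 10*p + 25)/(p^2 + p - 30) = (p - 5)/(p + 6)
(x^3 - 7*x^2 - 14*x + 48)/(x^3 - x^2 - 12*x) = (x^2 - 10*x + 16)/(x*(x - 4))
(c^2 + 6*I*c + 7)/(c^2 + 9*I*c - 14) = (c - I)/(c + 2*I)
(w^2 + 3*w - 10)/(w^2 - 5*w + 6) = (w + 5)/(w - 3)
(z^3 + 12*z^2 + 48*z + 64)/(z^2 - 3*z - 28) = (z^2 + 8*z + 16)/(z - 7)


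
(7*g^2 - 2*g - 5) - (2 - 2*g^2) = 9*g^2 - 2*g - 7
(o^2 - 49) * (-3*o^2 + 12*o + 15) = -3*o^4 + 12*o^3 + 162*o^2 - 588*o - 735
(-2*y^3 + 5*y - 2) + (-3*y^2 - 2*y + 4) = -2*y^3 - 3*y^2 + 3*y + 2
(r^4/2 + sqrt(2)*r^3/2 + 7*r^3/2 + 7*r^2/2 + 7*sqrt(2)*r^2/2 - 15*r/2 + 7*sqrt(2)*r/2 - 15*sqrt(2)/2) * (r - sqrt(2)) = r^5/2 + 7*r^4/2 + 5*r^3/2 - 29*r^2/2 - 7*r + 15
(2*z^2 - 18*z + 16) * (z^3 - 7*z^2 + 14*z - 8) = 2*z^5 - 32*z^4 + 170*z^3 - 380*z^2 + 368*z - 128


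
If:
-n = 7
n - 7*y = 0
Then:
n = -7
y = -1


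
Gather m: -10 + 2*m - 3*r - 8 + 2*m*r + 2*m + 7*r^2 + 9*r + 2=m*(2*r + 4) + 7*r^2 + 6*r - 16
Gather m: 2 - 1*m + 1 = 3 - m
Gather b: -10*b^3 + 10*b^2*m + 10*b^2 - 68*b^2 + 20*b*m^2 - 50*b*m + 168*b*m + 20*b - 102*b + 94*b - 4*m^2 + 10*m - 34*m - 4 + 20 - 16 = -10*b^3 + b^2*(10*m - 58) + b*(20*m^2 + 118*m + 12) - 4*m^2 - 24*m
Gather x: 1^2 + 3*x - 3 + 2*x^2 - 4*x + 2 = 2*x^2 - x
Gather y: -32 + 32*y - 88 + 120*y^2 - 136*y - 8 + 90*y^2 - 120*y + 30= 210*y^2 - 224*y - 98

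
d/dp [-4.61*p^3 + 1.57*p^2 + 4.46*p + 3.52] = -13.83*p^2 + 3.14*p + 4.46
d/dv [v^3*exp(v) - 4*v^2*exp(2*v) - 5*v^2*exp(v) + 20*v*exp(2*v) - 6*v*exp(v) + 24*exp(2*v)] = (v^3 - 8*v^2*exp(v) - 2*v^2 + 32*v*exp(v) - 16*v + 68*exp(v) - 6)*exp(v)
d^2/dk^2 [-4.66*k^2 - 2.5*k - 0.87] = -9.32000000000000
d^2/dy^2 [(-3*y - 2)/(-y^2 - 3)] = 2*(4*y^2*(3*y + 2) - (9*y + 2)*(y^2 + 3))/(y^2 + 3)^3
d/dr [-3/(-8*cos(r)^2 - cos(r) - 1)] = 3*(16*cos(r) + 1)*sin(r)/(8*cos(r)^2 + cos(r) + 1)^2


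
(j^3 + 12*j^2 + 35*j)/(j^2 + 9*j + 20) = j*(j + 7)/(j + 4)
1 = 1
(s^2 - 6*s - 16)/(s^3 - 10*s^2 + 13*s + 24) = (s + 2)/(s^2 - 2*s - 3)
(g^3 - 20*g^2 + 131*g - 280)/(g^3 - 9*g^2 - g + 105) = (g - 8)/(g + 3)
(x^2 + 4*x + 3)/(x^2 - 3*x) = (x^2 + 4*x + 3)/(x*(x - 3))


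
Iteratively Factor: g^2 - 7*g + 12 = (g - 3)*(g - 4)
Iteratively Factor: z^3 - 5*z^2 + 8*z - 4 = (z - 1)*(z^2 - 4*z + 4) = (z - 2)*(z - 1)*(z - 2)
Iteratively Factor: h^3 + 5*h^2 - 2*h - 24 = (h + 4)*(h^2 + h - 6) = (h + 3)*(h + 4)*(h - 2)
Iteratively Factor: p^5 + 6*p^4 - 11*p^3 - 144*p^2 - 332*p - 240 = (p + 4)*(p^4 + 2*p^3 - 19*p^2 - 68*p - 60) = (p - 5)*(p + 4)*(p^3 + 7*p^2 + 16*p + 12) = (p - 5)*(p + 3)*(p + 4)*(p^2 + 4*p + 4) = (p - 5)*(p + 2)*(p + 3)*(p + 4)*(p + 2)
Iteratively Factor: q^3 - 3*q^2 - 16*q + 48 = (q - 4)*(q^2 + q - 12) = (q - 4)*(q + 4)*(q - 3)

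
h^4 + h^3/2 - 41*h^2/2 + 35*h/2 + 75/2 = (h - 3)*(h - 5/2)*(h + 1)*(h + 5)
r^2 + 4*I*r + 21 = (r - 3*I)*(r + 7*I)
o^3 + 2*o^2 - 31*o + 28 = (o - 4)*(o - 1)*(o + 7)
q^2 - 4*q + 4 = (q - 2)^2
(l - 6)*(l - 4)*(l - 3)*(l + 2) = l^4 - 11*l^3 + 28*l^2 + 36*l - 144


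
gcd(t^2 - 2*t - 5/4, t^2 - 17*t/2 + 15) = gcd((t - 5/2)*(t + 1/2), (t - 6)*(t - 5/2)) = t - 5/2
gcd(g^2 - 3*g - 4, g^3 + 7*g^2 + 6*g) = g + 1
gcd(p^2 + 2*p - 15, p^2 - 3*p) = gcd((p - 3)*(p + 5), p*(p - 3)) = p - 3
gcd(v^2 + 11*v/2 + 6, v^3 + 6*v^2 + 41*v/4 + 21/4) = v + 3/2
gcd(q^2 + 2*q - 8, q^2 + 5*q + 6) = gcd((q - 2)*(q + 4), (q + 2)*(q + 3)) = 1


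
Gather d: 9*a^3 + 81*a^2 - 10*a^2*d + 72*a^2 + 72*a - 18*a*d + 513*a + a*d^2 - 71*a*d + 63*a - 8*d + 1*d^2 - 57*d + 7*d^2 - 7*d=9*a^3 + 153*a^2 + 648*a + d^2*(a + 8) + d*(-10*a^2 - 89*a - 72)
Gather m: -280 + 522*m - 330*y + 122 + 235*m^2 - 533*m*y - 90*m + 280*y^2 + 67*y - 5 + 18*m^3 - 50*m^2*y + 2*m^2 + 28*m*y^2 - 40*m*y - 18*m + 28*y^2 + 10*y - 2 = 18*m^3 + m^2*(237 - 50*y) + m*(28*y^2 - 573*y + 414) + 308*y^2 - 253*y - 165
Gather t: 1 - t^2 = 1 - t^2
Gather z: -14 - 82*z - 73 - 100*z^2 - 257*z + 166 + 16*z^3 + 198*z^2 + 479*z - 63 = 16*z^3 + 98*z^2 + 140*z + 16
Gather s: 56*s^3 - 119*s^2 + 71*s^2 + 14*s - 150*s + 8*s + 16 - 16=56*s^3 - 48*s^2 - 128*s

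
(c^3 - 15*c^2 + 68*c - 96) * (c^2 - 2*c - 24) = c^5 - 17*c^4 + 74*c^3 + 128*c^2 - 1440*c + 2304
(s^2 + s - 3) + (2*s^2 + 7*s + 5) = 3*s^2 + 8*s + 2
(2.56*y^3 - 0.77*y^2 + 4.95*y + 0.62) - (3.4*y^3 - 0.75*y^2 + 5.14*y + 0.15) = -0.84*y^3 - 0.02*y^2 - 0.19*y + 0.47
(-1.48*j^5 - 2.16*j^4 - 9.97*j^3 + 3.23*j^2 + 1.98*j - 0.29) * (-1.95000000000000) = 2.886*j^5 + 4.212*j^4 + 19.4415*j^3 - 6.2985*j^2 - 3.861*j + 0.5655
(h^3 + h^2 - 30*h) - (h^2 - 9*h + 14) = h^3 - 21*h - 14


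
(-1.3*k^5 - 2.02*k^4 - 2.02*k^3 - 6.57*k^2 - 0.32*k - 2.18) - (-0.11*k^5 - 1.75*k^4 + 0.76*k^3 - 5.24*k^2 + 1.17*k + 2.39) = -1.19*k^5 - 0.27*k^4 - 2.78*k^3 - 1.33*k^2 - 1.49*k - 4.57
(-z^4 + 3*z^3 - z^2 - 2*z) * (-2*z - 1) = 2*z^5 - 5*z^4 - z^3 + 5*z^2 + 2*z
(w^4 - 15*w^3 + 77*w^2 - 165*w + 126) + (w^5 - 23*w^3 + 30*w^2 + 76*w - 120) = w^5 + w^4 - 38*w^3 + 107*w^2 - 89*w + 6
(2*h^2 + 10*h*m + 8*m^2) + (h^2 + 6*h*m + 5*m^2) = 3*h^2 + 16*h*m + 13*m^2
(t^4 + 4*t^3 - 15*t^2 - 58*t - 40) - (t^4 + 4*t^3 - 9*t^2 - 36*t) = -6*t^2 - 22*t - 40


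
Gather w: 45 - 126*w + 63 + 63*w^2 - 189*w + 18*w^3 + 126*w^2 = 18*w^3 + 189*w^2 - 315*w + 108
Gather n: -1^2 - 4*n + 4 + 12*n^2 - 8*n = 12*n^2 - 12*n + 3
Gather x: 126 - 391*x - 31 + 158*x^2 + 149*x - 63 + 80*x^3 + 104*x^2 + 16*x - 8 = 80*x^3 + 262*x^2 - 226*x + 24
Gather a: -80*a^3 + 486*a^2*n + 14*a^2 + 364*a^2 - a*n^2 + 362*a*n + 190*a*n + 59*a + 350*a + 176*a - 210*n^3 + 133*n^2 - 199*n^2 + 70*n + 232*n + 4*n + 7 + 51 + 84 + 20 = -80*a^3 + a^2*(486*n + 378) + a*(-n^2 + 552*n + 585) - 210*n^3 - 66*n^2 + 306*n + 162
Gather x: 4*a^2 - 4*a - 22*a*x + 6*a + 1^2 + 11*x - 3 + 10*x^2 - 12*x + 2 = 4*a^2 + 2*a + 10*x^2 + x*(-22*a - 1)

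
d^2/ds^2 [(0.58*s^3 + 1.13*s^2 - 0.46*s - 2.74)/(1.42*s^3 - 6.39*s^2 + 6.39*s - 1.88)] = (15.082672*s^6 - 37.1420879999999*s^5 - 84.195492*s^4 + 536.521298*s^3 - 958.44462*s^2 + 672.847644*s - 160.991972)/(2.863288*s^9 - 38.654388*s^8 + 212.599134*s^7 - 620.179107*s^6 + 1059.048567*s^5 - 1115.396865*s^4 + 736.559751*s^3 - 298.047492*s^2 + 67.754448*s - 6.644672)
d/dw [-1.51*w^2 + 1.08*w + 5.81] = 1.08 - 3.02*w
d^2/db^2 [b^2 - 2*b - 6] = 2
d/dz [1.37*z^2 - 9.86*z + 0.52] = 2.74*z - 9.86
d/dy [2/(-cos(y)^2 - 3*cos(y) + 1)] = -2*(2*cos(y) + 3)*sin(y)/(sin(y)^2 - 3*cos(y))^2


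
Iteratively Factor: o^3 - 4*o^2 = (o)*(o^2 - 4*o) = o^2*(o - 4)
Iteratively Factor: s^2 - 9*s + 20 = (s - 4)*(s - 5)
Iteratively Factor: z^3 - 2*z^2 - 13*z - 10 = (z + 1)*(z^2 - 3*z - 10) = (z - 5)*(z + 1)*(z + 2)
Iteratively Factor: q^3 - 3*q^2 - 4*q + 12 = (q - 3)*(q^2 - 4) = (q - 3)*(q - 2)*(q + 2)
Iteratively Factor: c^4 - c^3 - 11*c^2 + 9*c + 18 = (c - 3)*(c^3 + 2*c^2 - 5*c - 6) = (c - 3)*(c + 3)*(c^2 - c - 2) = (c - 3)*(c + 1)*(c + 3)*(c - 2)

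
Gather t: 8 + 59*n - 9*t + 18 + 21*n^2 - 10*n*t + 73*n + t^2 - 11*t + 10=21*n^2 + 132*n + t^2 + t*(-10*n - 20) + 36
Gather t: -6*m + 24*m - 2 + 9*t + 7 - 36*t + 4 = 18*m - 27*t + 9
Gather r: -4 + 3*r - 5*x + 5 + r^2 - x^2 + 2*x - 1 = r^2 + 3*r - x^2 - 3*x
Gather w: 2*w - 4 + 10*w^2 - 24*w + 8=10*w^2 - 22*w + 4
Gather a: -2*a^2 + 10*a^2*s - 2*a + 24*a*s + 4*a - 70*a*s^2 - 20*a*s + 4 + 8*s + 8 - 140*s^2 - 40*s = a^2*(10*s - 2) + a*(-70*s^2 + 4*s + 2) - 140*s^2 - 32*s + 12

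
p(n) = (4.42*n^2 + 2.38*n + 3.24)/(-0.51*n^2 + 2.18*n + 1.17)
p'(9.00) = 2.37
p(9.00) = -18.65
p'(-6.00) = 0.33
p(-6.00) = -4.89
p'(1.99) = 5.41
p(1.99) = 7.30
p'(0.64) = 1.60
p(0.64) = 2.79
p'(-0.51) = -1518.50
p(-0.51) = -42.66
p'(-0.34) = -56.03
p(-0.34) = 7.95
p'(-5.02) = 0.39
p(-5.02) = -4.54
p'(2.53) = 8.52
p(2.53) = 10.98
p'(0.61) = 1.51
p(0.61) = 2.74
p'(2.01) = 5.50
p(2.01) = 7.41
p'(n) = (1.02*n - 2.18)*(4.42*n^2 + 2.38*n + 3.24)/(-0.51*n^2 + 2.18*n + 1.17)^2 + (8.84*n + 2.38)/(-0.51*n^2 + 2.18*n + 1.17) = (10.8494*n^2 + 13.6476*n - 4.2786)/(0.2601*n^4 - 2.2236*n^3 + 3.559*n^2 + 5.1012*n + 1.3689)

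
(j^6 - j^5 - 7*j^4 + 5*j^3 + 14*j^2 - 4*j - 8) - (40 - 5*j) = j^6 - j^5 - 7*j^4 + 5*j^3 + 14*j^2 + j - 48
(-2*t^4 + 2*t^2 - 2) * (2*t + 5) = -4*t^5 - 10*t^4 + 4*t^3 + 10*t^2 - 4*t - 10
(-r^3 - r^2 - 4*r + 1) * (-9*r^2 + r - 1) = 9*r^5 + 8*r^4 + 36*r^3 - 12*r^2 + 5*r - 1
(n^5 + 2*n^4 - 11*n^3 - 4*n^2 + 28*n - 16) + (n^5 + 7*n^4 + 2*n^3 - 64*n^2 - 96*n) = 2*n^5 + 9*n^4 - 9*n^3 - 68*n^2 - 68*n - 16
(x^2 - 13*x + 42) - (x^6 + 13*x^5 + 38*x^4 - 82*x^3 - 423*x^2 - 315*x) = -x^6 - 13*x^5 - 38*x^4 + 82*x^3 + 424*x^2 + 302*x + 42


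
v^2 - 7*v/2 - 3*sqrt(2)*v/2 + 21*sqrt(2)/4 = (v - 7/2)*(v - 3*sqrt(2)/2)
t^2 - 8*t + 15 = (t - 5)*(t - 3)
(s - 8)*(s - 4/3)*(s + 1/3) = s^3 - 9*s^2 + 68*s/9 + 32/9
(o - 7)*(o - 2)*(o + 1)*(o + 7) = o^4 - o^3 - 51*o^2 + 49*o + 98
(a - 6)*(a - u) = a^2 - a*u - 6*a + 6*u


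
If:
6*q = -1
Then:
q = -1/6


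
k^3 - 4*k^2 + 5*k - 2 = (k - 2)*(k - 1)^2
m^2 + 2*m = m*(m + 2)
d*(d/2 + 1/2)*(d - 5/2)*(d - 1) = d^4/2 - 5*d^3/4 - d^2/2 + 5*d/4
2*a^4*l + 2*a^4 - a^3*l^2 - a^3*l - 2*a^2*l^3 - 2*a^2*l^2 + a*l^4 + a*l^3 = (-2*a + l)*(-a + l)*(a + l)*(a*l + a)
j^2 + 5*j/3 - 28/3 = (j - 7/3)*(j + 4)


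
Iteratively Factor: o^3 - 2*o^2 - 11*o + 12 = (o - 4)*(o^2 + 2*o - 3) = (o - 4)*(o + 3)*(o - 1)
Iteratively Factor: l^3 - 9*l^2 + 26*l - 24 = (l - 2)*(l^2 - 7*l + 12) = (l - 3)*(l - 2)*(l - 4)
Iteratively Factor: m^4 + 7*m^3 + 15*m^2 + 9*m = (m + 3)*(m^3 + 4*m^2 + 3*m) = m*(m + 3)*(m^2 + 4*m + 3) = m*(m + 3)^2*(m + 1)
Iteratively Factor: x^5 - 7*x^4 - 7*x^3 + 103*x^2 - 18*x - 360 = (x - 5)*(x^4 - 2*x^3 - 17*x^2 + 18*x + 72) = (x - 5)*(x + 2)*(x^3 - 4*x^2 - 9*x + 36) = (x - 5)*(x + 2)*(x + 3)*(x^2 - 7*x + 12) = (x - 5)*(x - 4)*(x + 2)*(x + 3)*(x - 3)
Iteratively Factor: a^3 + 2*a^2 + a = (a + 1)*(a^2 + a) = (a + 1)^2*(a)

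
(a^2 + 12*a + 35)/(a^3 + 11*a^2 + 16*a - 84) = (a + 5)/(a^2 + 4*a - 12)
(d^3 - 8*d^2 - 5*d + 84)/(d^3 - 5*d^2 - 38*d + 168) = (d + 3)/(d + 6)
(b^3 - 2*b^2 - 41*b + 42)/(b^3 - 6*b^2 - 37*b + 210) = (b - 1)/(b - 5)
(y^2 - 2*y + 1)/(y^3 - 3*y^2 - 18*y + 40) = (y^2 - 2*y + 1)/(y^3 - 3*y^2 - 18*y + 40)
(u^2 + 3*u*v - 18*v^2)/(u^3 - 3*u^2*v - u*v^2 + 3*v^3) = (u + 6*v)/(u^2 - v^2)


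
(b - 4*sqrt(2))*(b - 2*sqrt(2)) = b^2 - 6*sqrt(2)*b + 16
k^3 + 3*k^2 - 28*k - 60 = (k - 5)*(k + 2)*(k + 6)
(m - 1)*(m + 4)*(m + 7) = m^3 + 10*m^2 + 17*m - 28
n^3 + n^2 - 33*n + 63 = (n - 3)^2*(n + 7)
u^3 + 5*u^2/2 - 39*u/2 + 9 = (u - 3)*(u - 1/2)*(u + 6)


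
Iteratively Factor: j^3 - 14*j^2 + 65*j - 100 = (j - 5)*(j^2 - 9*j + 20) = (j - 5)^2*(j - 4)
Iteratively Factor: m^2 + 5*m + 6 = (m + 2)*(m + 3)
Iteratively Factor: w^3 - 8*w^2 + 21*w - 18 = (w - 3)*(w^2 - 5*w + 6) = (w - 3)^2*(w - 2)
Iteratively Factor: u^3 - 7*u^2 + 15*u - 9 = (u - 3)*(u^2 - 4*u + 3) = (u - 3)*(u - 1)*(u - 3)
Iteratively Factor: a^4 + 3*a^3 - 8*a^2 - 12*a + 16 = (a - 1)*(a^3 + 4*a^2 - 4*a - 16) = (a - 1)*(a + 4)*(a^2 - 4) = (a - 2)*(a - 1)*(a + 4)*(a + 2)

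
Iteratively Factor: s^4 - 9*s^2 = (s)*(s^3 - 9*s) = s^2*(s^2 - 9) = s^2*(s - 3)*(s + 3)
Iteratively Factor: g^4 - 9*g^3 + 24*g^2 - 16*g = (g - 1)*(g^3 - 8*g^2 + 16*g) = g*(g - 1)*(g^2 - 8*g + 16) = g*(g - 4)*(g - 1)*(g - 4)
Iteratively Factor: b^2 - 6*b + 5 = (b - 1)*(b - 5)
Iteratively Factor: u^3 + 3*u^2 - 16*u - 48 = (u - 4)*(u^2 + 7*u + 12) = (u - 4)*(u + 4)*(u + 3)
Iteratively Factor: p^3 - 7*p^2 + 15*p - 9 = (p - 1)*(p^2 - 6*p + 9) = (p - 3)*(p - 1)*(p - 3)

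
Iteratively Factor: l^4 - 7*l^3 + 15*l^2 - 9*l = (l - 1)*(l^3 - 6*l^2 + 9*l) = (l - 3)*(l - 1)*(l^2 - 3*l) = l*(l - 3)*(l - 1)*(l - 3)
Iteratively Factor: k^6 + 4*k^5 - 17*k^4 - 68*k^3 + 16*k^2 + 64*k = (k)*(k^5 + 4*k^4 - 17*k^3 - 68*k^2 + 16*k + 64) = k*(k - 1)*(k^4 + 5*k^3 - 12*k^2 - 80*k - 64) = k*(k - 1)*(k + 1)*(k^3 + 4*k^2 - 16*k - 64) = k*(k - 4)*(k - 1)*(k + 1)*(k^2 + 8*k + 16) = k*(k - 4)*(k - 1)*(k + 1)*(k + 4)*(k + 4)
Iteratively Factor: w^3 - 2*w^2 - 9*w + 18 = (w + 3)*(w^2 - 5*w + 6) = (w - 3)*(w + 3)*(w - 2)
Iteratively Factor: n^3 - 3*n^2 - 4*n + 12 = (n + 2)*(n^2 - 5*n + 6) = (n - 2)*(n + 2)*(n - 3)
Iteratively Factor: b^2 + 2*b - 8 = (b + 4)*(b - 2)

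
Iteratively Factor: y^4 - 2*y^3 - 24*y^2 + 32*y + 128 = (y - 4)*(y^3 + 2*y^2 - 16*y - 32) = (y - 4)*(y + 2)*(y^2 - 16) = (y - 4)*(y + 2)*(y + 4)*(y - 4)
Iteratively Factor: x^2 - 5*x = (x - 5)*(x)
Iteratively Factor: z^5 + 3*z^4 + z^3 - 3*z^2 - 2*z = (z + 1)*(z^4 + 2*z^3 - z^2 - 2*z) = (z + 1)*(z + 2)*(z^3 - z) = (z + 1)^2*(z + 2)*(z^2 - z) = z*(z + 1)^2*(z + 2)*(z - 1)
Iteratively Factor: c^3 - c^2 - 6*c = (c + 2)*(c^2 - 3*c) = (c - 3)*(c + 2)*(c)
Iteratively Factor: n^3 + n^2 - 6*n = (n)*(n^2 + n - 6) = n*(n + 3)*(n - 2)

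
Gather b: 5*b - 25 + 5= 5*b - 20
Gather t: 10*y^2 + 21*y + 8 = 10*y^2 + 21*y + 8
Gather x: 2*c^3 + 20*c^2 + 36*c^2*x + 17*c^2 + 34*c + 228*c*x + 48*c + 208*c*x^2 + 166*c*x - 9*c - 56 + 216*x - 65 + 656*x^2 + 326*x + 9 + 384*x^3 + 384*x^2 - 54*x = 2*c^3 + 37*c^2 + 73*c + 384*x^3 + x^2*(208*c + 1040) + x*(36*c^2 + 394*c + 488) - 112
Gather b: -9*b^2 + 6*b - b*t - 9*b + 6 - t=-9*b^2 + b*(-t - 3) - t + 6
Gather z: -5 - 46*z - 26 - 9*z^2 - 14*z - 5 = -9*z^2 - 60*z - 36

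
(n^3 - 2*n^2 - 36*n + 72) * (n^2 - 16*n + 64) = n^5 - 18*n^4 + 60*n^3 + 520*n^2 - 3456*n + 4608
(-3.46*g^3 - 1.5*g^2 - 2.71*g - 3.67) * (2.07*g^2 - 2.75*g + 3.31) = -7.1622*g^5 + 6.41*g^4 - 12.9373*g^3 - 5.1094*g^2 + 1.1224*g - 12.1477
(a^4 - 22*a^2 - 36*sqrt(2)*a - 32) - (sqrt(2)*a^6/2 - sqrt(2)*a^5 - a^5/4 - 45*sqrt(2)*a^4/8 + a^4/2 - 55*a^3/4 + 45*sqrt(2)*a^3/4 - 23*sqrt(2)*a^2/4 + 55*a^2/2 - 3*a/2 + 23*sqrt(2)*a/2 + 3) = -sqrt(2)*a^6/2 + a^5/4 + sqrt(2)*a^5 + a^4/2 + 45*sqrt(2)*a^4/8 - 45*sqrt(2)*a^3/4 + 55*a^3/4 - 99*a^2/2 + 23*sqrt(2)*a^2/4 - 95*sqrt(2)*a/2 + 3*a/2 - 35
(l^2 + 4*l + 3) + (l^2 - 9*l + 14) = 2*l^2 - 5*l + 17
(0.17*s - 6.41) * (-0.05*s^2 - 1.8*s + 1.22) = -0.0085*s^3 + 0.0145*s^2 + 11.7454*s - 7.8202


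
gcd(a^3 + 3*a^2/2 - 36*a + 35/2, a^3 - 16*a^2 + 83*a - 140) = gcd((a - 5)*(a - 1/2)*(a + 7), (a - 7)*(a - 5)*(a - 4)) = a - 5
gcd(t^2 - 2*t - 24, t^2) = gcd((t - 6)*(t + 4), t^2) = 1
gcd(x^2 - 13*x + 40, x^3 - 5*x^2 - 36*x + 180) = x - 5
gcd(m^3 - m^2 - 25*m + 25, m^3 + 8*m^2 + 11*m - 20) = m^2 + 4*m - 5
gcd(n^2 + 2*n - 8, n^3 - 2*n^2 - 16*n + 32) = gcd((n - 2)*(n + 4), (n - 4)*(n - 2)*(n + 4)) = n^2 + 2*n - 8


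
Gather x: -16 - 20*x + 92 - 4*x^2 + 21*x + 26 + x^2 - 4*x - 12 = -3*x^2 - 3*x + 90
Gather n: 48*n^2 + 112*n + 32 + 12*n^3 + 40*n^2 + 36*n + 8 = 12*n^3 + 88*n^2 + 148*n + 40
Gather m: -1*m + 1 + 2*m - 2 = m - 1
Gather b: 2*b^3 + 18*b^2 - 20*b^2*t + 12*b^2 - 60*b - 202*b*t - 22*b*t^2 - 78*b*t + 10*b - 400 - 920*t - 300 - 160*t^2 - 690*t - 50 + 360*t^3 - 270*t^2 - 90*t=2*b^3 + b^2*(30 - 20*t) + b*(-22*t^2 - 280*t - 50) + 360*t^3 - 430*t^2 - 1700*t - 750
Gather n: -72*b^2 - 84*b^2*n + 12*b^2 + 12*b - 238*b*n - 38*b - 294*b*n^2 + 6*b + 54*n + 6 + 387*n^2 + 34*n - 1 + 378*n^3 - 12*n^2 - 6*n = -60*b^2 - 20*b + 378*n^3 + n^2*(375 - 294*b) + n*(-84*b^2 - 238*b + 82) + 5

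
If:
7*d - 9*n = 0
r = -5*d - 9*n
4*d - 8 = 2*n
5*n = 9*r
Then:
No Solution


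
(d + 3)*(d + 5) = d^2 + 8*d + 15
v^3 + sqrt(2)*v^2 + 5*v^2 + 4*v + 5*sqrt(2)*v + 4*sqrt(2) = (v + 1)*(v + 4)*(v + sqrt(2))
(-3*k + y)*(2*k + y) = -6*k^2 - k*y + y^2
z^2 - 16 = (z - 4)*(z + 4)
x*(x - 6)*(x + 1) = x^3 - 5*x^2 - 6*x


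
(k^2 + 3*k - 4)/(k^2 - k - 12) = (-k^2 - 3*k + 4)/(-k^2 + k + 12)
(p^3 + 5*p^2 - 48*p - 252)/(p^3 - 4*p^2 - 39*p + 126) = (p + 6)/(p - 3)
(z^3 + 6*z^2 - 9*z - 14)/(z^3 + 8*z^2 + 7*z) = (z - 2)/z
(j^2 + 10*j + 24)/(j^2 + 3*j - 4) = (j + 6)/(j - 1)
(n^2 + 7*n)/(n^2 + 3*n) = (n + 7)/(n + 3)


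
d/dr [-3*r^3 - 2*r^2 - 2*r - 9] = -9*r^2 - 4*r - 2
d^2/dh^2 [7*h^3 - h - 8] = 42*h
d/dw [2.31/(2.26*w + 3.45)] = -5.2206/(2.26*w + 3.45)^2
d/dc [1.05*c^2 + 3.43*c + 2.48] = 2.1*c + 3.43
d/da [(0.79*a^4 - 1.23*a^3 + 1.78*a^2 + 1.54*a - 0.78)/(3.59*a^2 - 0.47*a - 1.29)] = (5.6722*a^5 - 5.5296*a^4 - 2.9202*a^3 - 1.6051*a^2 + 1.008*a - 2.3532)/(12.8881*a^4 - 3.3746*a^3 - 9.0413*a^2 + 1.2126*a + 1.6641)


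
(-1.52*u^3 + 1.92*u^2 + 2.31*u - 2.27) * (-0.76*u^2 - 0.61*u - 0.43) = 1.1552*u^5 - 0.532*u^4 - 2.2732*u^3 - 0.5095*u^2 + 0.3914*u + 0.9761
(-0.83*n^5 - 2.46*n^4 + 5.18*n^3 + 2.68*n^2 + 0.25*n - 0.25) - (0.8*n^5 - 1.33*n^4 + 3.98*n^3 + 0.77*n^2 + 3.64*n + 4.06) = -1.63*n^5 - 1.13*n^4 + 1.2*n^3 + 1.91*n^2 - 3.39*n - 4.31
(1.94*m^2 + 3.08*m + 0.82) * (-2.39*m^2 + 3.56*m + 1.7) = -4.6366*m^4 - 0.454800000000001*m^3 + 12.303*m^2 + 8.1552*m + 1.394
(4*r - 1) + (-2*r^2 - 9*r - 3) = -2*r^2 - 5*r - 4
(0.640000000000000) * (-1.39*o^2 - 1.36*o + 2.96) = -0.8896*o^2 - 0.8704*o + 1.8944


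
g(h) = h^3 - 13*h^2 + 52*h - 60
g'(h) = 3*h^2 - 26*h + 52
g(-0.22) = -72.08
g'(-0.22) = 57.87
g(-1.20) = -142.85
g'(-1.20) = 87.52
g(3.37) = 5.87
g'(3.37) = -1.55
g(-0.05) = -62.63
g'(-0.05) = 53.31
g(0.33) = -44.22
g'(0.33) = 43.75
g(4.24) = 3.00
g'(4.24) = -4.31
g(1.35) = -11.03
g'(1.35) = 22.37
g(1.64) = -5.27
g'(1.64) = 17.43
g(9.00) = 84.00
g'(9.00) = 61.00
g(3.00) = 6.00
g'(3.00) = 1.00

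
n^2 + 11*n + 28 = (n + 4)*(n + 7)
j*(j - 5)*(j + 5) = j^3 - 25*j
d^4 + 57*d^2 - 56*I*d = d*(d - 7*I)*(d - I)*(d + 8*I)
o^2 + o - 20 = (o - 4)*(o + 5)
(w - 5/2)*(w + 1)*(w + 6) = w^3 + 9*w^2/2 - 23*w/2 - 15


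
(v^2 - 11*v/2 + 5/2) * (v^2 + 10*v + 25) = v^4 + 9*v^3/2 - 55*v^2/2 - 225*v/2 + 125/2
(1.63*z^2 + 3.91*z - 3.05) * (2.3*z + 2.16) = 3.749*z^3 + 12.5138*z^2 + 1.4306*z - 6.588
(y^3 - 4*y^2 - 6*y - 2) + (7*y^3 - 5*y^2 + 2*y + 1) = 8*y^3 - 9*y^2 - 4*y - 1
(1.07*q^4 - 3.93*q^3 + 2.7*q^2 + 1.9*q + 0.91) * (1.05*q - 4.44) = 1.1235*q^5 - 8.8773*q^4 + 20.2842*q^3 - 9.993*q^2 - 7.4805*q - 4.0404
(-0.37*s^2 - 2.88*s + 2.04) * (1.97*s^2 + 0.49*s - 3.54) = -0.7289*s^4 - 5.8549*s^3 + 3.9174*s^2 + 11.1948*s - 7.2216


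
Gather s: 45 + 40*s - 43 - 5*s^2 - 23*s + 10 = -5*s^2 + 17*s + 12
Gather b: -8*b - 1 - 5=-8*b - 6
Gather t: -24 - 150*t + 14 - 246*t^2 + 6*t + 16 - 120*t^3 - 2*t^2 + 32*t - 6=-120*t^3 - 248*t^2 - 112*t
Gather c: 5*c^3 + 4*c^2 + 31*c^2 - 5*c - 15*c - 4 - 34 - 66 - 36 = 5*c^3 + 35*c^2 - 20*c - 140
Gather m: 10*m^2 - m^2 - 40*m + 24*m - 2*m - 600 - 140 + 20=9*m^2 - 18*m - 720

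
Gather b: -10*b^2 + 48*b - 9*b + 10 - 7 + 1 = -10*b^2 + 39*b + 4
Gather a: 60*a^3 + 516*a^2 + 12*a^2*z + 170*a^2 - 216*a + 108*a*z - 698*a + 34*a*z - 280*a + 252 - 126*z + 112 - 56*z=60*a^3 + a^2*(12*z + 686) + a*(142*z - 1194) - 182*z + 364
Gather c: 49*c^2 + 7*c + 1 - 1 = 49*c^2 + 7*c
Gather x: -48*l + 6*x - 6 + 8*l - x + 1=-40*l + 5*x - 5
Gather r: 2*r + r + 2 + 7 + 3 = 3*r + 12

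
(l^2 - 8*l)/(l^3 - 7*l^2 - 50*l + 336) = l/(l^2 + l - 42)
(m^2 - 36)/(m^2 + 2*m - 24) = (m - 6)/(m - 4)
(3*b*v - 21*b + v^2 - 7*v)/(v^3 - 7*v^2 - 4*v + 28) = (3*b + v)/(v^2 - 4)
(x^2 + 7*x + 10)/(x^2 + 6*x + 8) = (x + 5)/(x + 4)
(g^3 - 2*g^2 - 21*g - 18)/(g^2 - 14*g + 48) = (g^2 + 4*g + 3)/(g - 8)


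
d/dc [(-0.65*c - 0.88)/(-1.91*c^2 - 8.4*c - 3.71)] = (1.2415*c^2 + 5.46*c - (0.65*c + 0.88)*(3.82*c + 8.4) + 2.4115)/(1.91*c^2 + 8.4*c + 3.71)^2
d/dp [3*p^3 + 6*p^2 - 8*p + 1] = 9*p^2 + 12*p - 8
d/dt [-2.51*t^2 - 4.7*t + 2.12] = -5.02*t - 4.7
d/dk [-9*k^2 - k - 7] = -18*k - 1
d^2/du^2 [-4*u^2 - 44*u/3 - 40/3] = -8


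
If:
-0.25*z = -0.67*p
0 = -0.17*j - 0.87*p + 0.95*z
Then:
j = 3.67866549604917*z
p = 0.373134328358209*z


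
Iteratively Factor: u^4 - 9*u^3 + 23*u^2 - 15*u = (u)*(u^3 - 9*u^2 + 23*u - 15) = u*(u - 3)*(u^2 - 6*u + 5) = u*(u - 5)*(u - 3)*(u - 1)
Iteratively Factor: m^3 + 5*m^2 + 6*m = (m + 2)*(m^2 + 3*m) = (m + 2)*(m + 3)*(m)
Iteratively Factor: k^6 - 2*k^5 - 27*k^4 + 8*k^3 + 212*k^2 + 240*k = (k - 5)*(k^5 + 3*k^4 - 12*k^3 - 52*k^2 - 48*k) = k*(k - 5)*(k^4 + 3*k^3 - 12*k^2 - 52*k - 48) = k*(k - 5)*(k + 2)*(k^3 + k^2 - 14*k - 24) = k*(k - 5)*(k + 2)^2*(k^2 - k - 12) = k*(k - 5)*(k - 4)*(k + 2)^2*(k + 3)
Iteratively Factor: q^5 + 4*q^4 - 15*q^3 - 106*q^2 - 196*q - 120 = (q + 2)*(q^4 + 2*q^3 - 19*q^2 - 68*q - 60) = (q + 2)*(q + 3)*(q^3 - q^2 - 16*q - 20) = (q + 2)^2*(q + 3)*(q^2 - 3*q - 10) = (q - 5)*(q + 2)^2*(q + 3)*(q + 2)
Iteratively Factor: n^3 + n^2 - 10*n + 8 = (n - 2)*(n^2 + 3*n - 4) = (n - 2)*(n + 4)*(n - 1)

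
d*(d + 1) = d^2 + d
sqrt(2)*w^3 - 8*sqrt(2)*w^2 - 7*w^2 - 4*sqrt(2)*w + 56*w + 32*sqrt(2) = (w - 8)*(w - 4*sqrt(2))*(sqrt(2)*w + 1)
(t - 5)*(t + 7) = t^2 + 2*t - 35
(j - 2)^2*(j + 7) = j^3 + 3*j^2 - 24*j + 28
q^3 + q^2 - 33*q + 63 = (q - 3)^2*(q + 7)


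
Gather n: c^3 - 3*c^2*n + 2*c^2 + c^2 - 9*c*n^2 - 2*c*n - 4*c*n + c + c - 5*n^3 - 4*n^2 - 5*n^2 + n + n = c^3 + 3*c^2 + 2*c - 5*n^3 + n^2*(-9*c - 9) + n*(-3*c^2 - 6*c + 2)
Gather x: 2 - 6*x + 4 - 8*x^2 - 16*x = -8*x^2 - 22*x + 6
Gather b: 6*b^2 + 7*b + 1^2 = 6*b^2 + 7*b + 1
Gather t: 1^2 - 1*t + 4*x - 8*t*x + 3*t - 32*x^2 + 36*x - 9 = t*(2 - 8*x) - 32*x^2 + 40*x - 8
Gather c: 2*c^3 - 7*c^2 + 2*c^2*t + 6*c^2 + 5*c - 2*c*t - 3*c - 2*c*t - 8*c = 2*c^3 + c^2*(2*t - 1) + c*(-4*t - 6)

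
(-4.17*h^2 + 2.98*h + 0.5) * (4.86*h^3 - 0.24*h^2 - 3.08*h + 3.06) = -20.2662*h^5 + 15.4836*h^4 + 14.5584*h^3 - 22.0586*h^2 + 7.5788*h + 1.53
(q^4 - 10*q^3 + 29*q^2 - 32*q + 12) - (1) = q^4 - 10*q^3 + 29*q^2 - 32*q + 11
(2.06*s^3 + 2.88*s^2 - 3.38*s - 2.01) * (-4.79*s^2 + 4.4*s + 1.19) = -9.8674*s^5 - 4.7312*s^4 + 31.3136*s^3 - 1.8169*s^2 - 12.8662*s - 2.3919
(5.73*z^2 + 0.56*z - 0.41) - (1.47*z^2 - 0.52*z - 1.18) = 4.26*z^2 + 1.08*z + 0.77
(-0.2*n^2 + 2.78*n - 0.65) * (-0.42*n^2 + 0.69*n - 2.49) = 0.084*n^4 - 1.3056*n^3 + 2.6892*n^2 - 7.3707*n + 1.6185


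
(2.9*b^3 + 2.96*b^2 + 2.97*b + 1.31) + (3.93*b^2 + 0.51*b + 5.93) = 2.9*b^3 + 6.89*b^2 + 3.48*b + 7.24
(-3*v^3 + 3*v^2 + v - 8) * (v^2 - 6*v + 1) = -3*v^5 + 21*v^4 - 20*v^3 - 11*v^2 + 49*v - 8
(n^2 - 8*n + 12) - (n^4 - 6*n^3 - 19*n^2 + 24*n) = -n^4 + 6*n^3 + 20*n^2 - 32*n + 12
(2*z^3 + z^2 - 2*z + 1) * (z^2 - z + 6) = 2*z^5 - z^4 + 9*z^3 + 9*z^2 - 13*z + 6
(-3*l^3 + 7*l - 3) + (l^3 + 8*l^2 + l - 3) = -2*l^3 + 8*l^2 + 8*l - 6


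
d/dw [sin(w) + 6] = cos(w)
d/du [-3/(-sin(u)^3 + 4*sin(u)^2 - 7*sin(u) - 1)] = 3*(-3*sin(u)^2 + 8*sin(u) - 7)*cos(u)/(sin(u)^3 - 4*sin(u)^2 + 7*sin(u) + 1)^2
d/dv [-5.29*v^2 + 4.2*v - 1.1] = 4.2 - 10.58*v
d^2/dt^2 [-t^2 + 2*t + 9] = -2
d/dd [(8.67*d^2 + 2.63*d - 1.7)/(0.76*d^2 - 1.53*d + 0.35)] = (-15.2639*d^2 + 8.653*d - 1.6805)/(0.5776*d^4 - 2.3256*d^3 + 2.8729*d^2 - 1.071*d + 0.1225)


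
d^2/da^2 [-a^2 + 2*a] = -2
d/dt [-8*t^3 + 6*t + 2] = 6 - 24*t^2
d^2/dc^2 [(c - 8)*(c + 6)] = 2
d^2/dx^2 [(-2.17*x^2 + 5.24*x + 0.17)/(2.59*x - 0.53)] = (15.447544 - 1.4210854715202e-14*x)/(17.373979*x^3 - 10.665879*x^2 + 2.182593*x - 0.148877)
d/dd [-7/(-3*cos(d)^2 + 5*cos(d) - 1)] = 7*(6*cos(d) - 5)*sin(d)/(3*cos(d)^2 - 5*cos(d) + 1)^2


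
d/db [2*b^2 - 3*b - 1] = 4*b - 3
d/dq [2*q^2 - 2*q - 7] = 4*q - 2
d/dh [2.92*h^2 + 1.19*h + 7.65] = 5.84*h + 1.19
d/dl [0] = 0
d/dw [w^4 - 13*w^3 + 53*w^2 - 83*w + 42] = 4*w^3 - 39*w^2 + 106*w - 83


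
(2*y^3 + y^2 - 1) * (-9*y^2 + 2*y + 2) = -18*y^5 - 5*y^4 + 6*y^3 + 11*y^2 - 2*y - 2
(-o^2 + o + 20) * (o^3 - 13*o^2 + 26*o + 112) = -o^5 + 14*o^4 - 19*o^3 - 346*o^2 + 632*o + 2240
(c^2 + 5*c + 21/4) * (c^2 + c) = c^4 + 6*c^3 + 41*c^2/4 + 21*c/4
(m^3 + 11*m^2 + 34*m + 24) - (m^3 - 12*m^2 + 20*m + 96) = 23*m^2 + 14*m - 72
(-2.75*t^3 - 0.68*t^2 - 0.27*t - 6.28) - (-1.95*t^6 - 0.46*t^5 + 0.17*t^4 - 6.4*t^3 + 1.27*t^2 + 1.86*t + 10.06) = 1.95*t^6 + 0.46*t^5 - 0.17*t^4 + 3.65*t^3 - 1.95*t^2 - 2.13*t - 16.34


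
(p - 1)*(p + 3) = p^2 + 2*p - 3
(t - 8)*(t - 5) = t^2 - 13*t + 40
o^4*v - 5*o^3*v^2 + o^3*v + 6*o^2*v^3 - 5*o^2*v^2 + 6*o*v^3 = o*(o - 3*v)*(o - 2*v)*(o*v + v)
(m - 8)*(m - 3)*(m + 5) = m^3 - 6*m^2 - 31*m + 120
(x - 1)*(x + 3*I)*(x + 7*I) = x^3 - x^2 + 10*I*x^2 - 21*x - 10*I*x + 21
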